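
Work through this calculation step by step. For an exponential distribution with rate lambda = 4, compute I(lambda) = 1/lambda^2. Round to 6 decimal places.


Fisher information for exponential: I(lambda) = 1/lambda^2.
lambda = 4, lambda^2 = 16.
I = 1/16 = 0.062500

0.062500


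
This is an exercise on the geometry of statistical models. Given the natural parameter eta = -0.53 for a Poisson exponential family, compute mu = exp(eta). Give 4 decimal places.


Expectation parameter for Poisson exponential family:
mu = exp(eta).
eta = -0.53.
mu = exp(-0.53) = 0.5886

0.5886


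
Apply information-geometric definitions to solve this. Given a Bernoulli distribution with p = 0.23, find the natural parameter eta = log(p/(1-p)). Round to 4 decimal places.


Natural parameter for Bernoulli: eta = log(p/(1-p)).
p = 0.23, 1-p = 0.77.
p/(1-p) = 0.298701.
eta = log(0.298701) = -1.2083

-1.2083


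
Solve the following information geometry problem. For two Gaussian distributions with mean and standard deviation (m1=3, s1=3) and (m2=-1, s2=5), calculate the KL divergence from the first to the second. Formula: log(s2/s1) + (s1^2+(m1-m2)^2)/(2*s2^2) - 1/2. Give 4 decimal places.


KL divergence between normal distributions:
KL = log(s2/s1) + (s1^2 + (m1-m2)^2)/(2*s2^2) - 1/2.
log(5/3) = 0.510826.
(3^2 + (3--1)^2)/(2*5^2) = (9 + 16)/50 = 0.5.
KL = 0.510826 + 0.5 - 0.5 = 0.5108

0.5108


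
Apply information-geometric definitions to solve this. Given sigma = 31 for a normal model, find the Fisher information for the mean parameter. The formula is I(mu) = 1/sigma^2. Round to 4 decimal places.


The Fisher information for the mean of a normal distribution is I(mu) = 1/sigma^2.
sigma = 31, so sigma^2 = 961.
I(mu) = 1/961 = 0.0010

0.0010


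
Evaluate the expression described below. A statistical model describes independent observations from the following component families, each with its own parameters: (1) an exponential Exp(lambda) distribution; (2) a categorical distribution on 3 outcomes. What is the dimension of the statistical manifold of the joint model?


The dimension of a statistical manifold equals the number of free
(independent) real parameters of the model. For a product of independent
blocks the parameter counts add.
- exponential (lambda): 1.
- categorical on 3 outcomes (probabilities sum to 1): 3-1 = 2.
Total = 1 + 2 = 3.
Dimension = 3

3


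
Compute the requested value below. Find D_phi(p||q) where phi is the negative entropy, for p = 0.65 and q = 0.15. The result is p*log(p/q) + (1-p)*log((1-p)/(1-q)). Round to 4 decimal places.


Bregman divergence with negative entropy generator:
D = p*log(p/q) + (1-p)*log((1-p)/(1-q)).
p = 0.65, q = 0.15.
p*log(p/q) = 0.65*log(0.65/0.15) = 0.953119.
(1-p)*log((1-p)/(1-q)) = 0.35*log(0.35/0.85) = -0.310556.
D = 0.953119 + -0.310556 = 0.6426

0.6426


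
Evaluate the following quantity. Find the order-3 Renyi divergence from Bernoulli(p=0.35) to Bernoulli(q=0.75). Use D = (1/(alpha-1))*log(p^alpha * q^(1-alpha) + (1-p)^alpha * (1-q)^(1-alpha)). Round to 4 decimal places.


Renyi divergence of order alpha between Bernoulli distributions:
D = (1/(alpha-1))*log(p^alpha * q^(1-alpha) + (1-p)^alpha * (1-q)^(1-alpha)).
alpha = 3, p = 0.35, q = 0.75.
p^alpha * q^(1-alpha) = 0.35^3 * 0.75^-2 = 0.076222.
(1-p)^alpha * (1-q)^(1-alpha) = 0.65^3 * 0.25^-2 = 4.394.
sum = 0.076222 + 4.394 = 4.470222.
D = (1/2)*log(4.470222) = 0.7487

0.7487


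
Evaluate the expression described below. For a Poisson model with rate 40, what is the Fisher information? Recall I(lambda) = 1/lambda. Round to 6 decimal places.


Fisher information for Poisson: I(lambda) = 1/lambda.
lambda = 40.
I(lambda) = 1/40 = 0.025000

0.025000


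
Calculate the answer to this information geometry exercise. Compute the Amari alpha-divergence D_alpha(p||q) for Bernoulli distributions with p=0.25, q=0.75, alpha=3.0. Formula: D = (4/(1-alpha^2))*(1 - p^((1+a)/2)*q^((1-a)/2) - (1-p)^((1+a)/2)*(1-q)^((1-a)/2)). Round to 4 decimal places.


Amari alpha-divergence:
D = (4/(1-alpha^2))*(1 - p^((1+a)/2)*q^((1-a)/2) - (1-p)^((1+a)/2)*(1-q)^((1-a)/2)).
alpha = 3.0, p = 0.25, q = 0.75.
e1 = (1+alpha)/2 = 2.0, e2 = (1-alpha)/2 = -1.0.
t1 = p^e1 * q^e2 = 0.25^2.0 * 0.75^-1.0 = 0.083333.
t2 = (1-p)^e1 * (1-q)^e2 = 0.75^2.0 * 0.25^-1.0 = 2.25.
4/(1-alpha^2) = -0.5.
D = -0.5*(1 - 0.083333 - 2.25) = 0.6667

0.6667


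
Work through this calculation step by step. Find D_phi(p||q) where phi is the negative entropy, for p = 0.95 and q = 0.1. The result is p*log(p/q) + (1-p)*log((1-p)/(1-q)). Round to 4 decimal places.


Bregman divergence with negative entropy generator:
D = p*log(p/q) + (1-p)*log((1-p)/(1-q)).
p = 0.95, q = 0.1.
p*log(p/q) = 0.95*log(0.95/0.1) = 2.138727.
(1-p)*log((1-p)/(1-q)) = 0.05*log(0.05/0.9) = -0.144519.
D = 2.138727 + -0.144519 = 1.9942

1.9942


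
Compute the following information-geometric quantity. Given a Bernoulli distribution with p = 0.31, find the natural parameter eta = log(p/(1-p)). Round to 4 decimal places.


Natural parameter for Bernoulli: eta = log(p/(1-p)).
p = 0.31, 1-p = 0.69.
p/(1-p) = 0.449275.
eta = log(0.449275) = -0.8001

-0.8001


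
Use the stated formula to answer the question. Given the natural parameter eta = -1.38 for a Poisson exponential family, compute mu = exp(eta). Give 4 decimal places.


Expectation parameter for Poisson exponential family:
mu = exp(eta).
eta = -1.38.
mu = exp(-1.38) = 0.2516

0.2516


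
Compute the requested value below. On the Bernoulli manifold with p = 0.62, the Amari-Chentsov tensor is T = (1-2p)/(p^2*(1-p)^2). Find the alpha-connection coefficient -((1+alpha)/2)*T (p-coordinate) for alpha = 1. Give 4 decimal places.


Skewness (Amari-Chentsov) tensor: T = (1-2p)/(p^2*(1-p)^2).
p = 0.62, 1-2p = -0.24, p^2 = 0.3844, (1-p)^2 = 0.1444.
T = -0.24/(0.3844 * 0.1444) = -4.323751.
In the p-coordinate, Gamma^(alpha) = Gamma^(0) - (alpha/2)*T with Gamma^(0) = (1/2)*g'(p) = -T/2,
so Gamma^(alpha) = -((1+alpha)/2)*T.
alpha = 1, -(1+alpha)/2 = -1.0.
Gamma = -1.0 * -4.323751 = 4.3238

4.3238


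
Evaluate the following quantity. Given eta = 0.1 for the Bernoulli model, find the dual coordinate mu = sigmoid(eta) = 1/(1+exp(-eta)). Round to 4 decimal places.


Dual coordinate (expectation parameter) for Bernoulli:
mu = 1/(1+exp(-eta)).
eta = 0.1.
exp(-eta) = exp(-0.1) = 0.904837.
mu = 1/(1+0.904837) = 0.5250

0.5250


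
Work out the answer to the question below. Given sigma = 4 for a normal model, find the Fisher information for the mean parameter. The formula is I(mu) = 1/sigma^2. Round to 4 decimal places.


The Fisher information for the mean of a normal distribution is I(mu) = 1/sigma^2.
sigma = 4, so sigma^2 = 16.
I(mu) = 1/16 = 0.0625

0.0625


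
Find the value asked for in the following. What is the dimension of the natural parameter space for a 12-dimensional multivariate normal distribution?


Exponential family dimension calculation:
For 12-dim MVN: mean has 12 params, covariance has 12*13/2 = 78 unique entries.
Total dim = 12 + 78 = 90.

90


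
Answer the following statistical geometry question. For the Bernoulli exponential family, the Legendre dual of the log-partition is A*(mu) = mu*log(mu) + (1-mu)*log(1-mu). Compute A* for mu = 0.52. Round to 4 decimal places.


Legendre transform for Bernoulli:
A*(mu) = mu*log(mu) + (1-mu)*log(1-mu).
mu = 0.52, 1-mu = 0.48.
mu*log(mu) = 0.52*log(0.52) = -0.340042.
(1-mu)*log(1-mu) = 0.48*log(0.48) = -0.352305.
A* = -0.340042 + -0.352305 = -0.6923

-0.6923


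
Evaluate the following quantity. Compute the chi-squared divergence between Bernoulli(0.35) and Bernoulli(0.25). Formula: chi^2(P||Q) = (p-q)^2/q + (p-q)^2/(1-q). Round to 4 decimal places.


Chi-squared divergence between Bernoulli distributions:
chi^2 = (p-q)^2/q + (p-q)^2/(1-q).
p = 0.35, q = 0.25, p-q = 0.1.
(p-q)^2 = 0.01.
term1 = 0.01/0.25 = 0.04.
term2 = 0.01/0.75 = 0.013333.
chi^2 = 0.04 + 0.013333 = 0.0533

0.0533


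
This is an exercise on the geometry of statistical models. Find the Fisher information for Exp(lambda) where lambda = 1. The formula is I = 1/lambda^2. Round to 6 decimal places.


Fisher information for exponential: I(lambda) = 1/lambda^2.
lambda = 1, lambda^2 = 1.
I = 1/1 = 1.000000

1.000000


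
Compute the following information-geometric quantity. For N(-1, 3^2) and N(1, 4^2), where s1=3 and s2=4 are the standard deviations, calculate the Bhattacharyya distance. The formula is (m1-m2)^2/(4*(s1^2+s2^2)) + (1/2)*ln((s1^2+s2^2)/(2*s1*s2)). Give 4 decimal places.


Bhattacharyya distance between two Gaussians:
DB = (m1-m2)^2/(4*(s1^2+s2^2)) + (1/2)*ln((s1^2+s2^2)/(2*s1*s2)).
(m1-m2)^2 = (-2)^2 = 4.
s1^2+s2^2 = 9 + 16 = 25.
term1 = 4/100 = 0.04.
term2 = 0.5*ln(25/24.0) = 0.020411.
DB = 0.04 + 0.020411 = 0.0604

0.0604


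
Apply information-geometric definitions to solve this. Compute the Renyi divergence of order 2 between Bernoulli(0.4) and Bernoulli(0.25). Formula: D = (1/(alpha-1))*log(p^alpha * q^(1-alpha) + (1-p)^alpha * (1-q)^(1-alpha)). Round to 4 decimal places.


Renyi divergence of order alpha between Bernoulli distributions:
D = (1/(alpha-1))*log(p^alpha * q^(1-alpha) + (1-p)^alpha * (1-q)^(1-alpha)).
alpha = 2, p = 0.4, q = 0.25.
p^alpha * q^(1-alpha) = 0.4^2 * 0.25^-1 = 0.64.
(1-p)^alpha * (1-q)^(1-alpha) = 0.6^2 * 0.75^-1 = 0.48.
sum = 0.64 + 0.48 = 1.12.
D = (1/1)*log(1.12) = 0.1133

0.1133


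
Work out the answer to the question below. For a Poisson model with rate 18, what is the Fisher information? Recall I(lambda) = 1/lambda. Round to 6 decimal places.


Fisher information for Poisson: I(lambda) = 1/lambda.
lambda = 18.
I(lambda) = 1/18 = 0.055556

0.055556


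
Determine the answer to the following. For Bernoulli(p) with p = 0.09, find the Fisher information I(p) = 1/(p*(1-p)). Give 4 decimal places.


For Bernoulli(p), Fisher information is I(p) = 1/(p*(1-p)).
p = 0.09, 1-p = 0.91.
p*(1-p) = 0.0819.
I(p) = 1/0.0819 = 12.2100

12.2100


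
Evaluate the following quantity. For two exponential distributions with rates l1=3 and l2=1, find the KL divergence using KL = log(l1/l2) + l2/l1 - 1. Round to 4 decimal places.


KL divergence for exponential family:
KL = log(l1/l2) + l2/l1 - 1.
log(3/1) = 1.098612.
1/3 = 0.333333.
KL = 1.098612 + 0.333333 - 1 = 0.4319

0.4319


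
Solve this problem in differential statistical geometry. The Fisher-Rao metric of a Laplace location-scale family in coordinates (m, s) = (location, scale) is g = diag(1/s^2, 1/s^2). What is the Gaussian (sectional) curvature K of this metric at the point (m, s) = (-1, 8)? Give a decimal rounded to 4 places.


The metric has the form g = (A dm^2 + B ds^2)/s^2 with A = 1, B = 1.
Substitute u = sqrt(A/B)*m: g = B*(du^2 + ds^2)/s^2, i.e. B times the
Poincare upper half-plane metric, which has constant Gaussian curvature -1.
Scaling a 2D metric by a constant c divides the Gaussian curvature by c,
so K = -1/B = -1/(1) = -1.0000 everywhere (the point (m, s) = (-1, 8) is irrelevant:
the curvature is constant).
The requested Gaussian curvature is K = -1.0000.

-1.0000


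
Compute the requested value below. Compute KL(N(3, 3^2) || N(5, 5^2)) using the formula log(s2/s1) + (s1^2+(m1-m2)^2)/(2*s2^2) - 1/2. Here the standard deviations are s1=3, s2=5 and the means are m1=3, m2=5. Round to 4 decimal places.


KL divergence between normal distributions:
KL = log(s2/s1) + (s1^2 + (m1-m2)^2)/(2*s2^2) - 1/2.
log(5/3) = 0.510826.
(3^2 + (3-5)^2)/(2*5^2) = (9 + 4)/50 = 0.26.
KL = 0.510826 + 0.26 - 0.5 = 0.2708

0.2708


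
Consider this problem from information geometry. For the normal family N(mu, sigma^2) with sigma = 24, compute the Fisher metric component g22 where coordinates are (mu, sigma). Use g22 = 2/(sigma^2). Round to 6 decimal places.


For the 2-parameter normal family, the Fisher metric has:
  g11 = 1/sigma^2, g22 = 2/sigma^2.
sigma = 24, sigma^2 = 576.
g22 = 0.003472

0.003472


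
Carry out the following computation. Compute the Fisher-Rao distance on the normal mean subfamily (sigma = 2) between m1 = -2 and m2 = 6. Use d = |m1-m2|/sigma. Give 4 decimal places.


On the fixed-variance normal subfamily, geodesic distance = |m1-m2|/sigma.
|-2 - 6| = 8.
sigma = 2.
d = 8/2 = 4.0000

4.0000


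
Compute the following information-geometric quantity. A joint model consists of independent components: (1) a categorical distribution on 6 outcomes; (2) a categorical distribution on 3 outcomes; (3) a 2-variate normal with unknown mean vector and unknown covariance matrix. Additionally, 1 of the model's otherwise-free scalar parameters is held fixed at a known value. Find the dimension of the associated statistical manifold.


The dimension of a statistical manifold equals the number of free
(independent) real parameters of the model. For a product of independent
blocks the parameter counts add.
- categorical on 6 outcomes (probabilities sum to 1): 6-1 = 5.
- categorical on 3 outcomes (probabilities sum to 1): 3-1 = 2.
- 2-variate normal: 2 (mean) + 2*3/2 = 3 (symmetric covariance) = 5.
Total = 5 + 2 + 5 = 12.
1 parameter(s) fixed at known values: 12 - 1 = 11.
Dimension = 11

11


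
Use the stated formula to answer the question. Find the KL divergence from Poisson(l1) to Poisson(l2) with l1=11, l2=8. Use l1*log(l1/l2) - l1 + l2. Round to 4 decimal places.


KL divergence for Poisson:
KL = l1*log(l1/l2) - l1 + l2.
l1 = 11, l2 = 8.
log(11/8) = 0.318454.
l1*log(l1/l2) = 11 * 0.318454 = 3.502991.
KL = 3.502991 - 11 + 8 = 0.5030

0.5030


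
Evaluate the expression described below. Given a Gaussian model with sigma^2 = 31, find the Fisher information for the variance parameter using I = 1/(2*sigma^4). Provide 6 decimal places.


Fisher information for variance: I(sigma^2) = 1/(2*sigma^4).
sigma^2 = 31, so sigma^4 = 961.
I = 1/(2*961) = 1/1922 = 0.000520

0.000520


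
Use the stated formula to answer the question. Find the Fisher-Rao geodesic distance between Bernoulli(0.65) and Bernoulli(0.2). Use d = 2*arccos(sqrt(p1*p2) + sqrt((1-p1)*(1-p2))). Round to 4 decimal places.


Geodesic distance on Bernoulli manifold:
d(p1,p2) = 2*arccos(sqrt(p1*p2) + sqrt((1-p1)*(1-p2))).
sqrt(p1*p2) = sqrt(0.65*0.2) = 0.360555.
sqrt((1-p1)*(1-p2)) = sqrt(0.35*0.8) = 0.52915.
arg = 0.360555 + 0.52915 = 0.889705.
d = 2*arccos(0.889705) = 0.9482

0.9482


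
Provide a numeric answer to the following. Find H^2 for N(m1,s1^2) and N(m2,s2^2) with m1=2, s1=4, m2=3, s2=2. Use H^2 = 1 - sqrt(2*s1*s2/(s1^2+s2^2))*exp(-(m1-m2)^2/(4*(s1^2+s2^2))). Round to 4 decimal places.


Squared Hellinger distance for Gaussians:
H^2 = 1 - sqrt(2*s1*s2/(s1^2+s2^2)) * exp(-(m1-m2)^2/(4*(s1^2+s2^2))).
s1^2 = 16, s2^2 = 4, s1^2+s2^2 = 20.
sqrt(2*4*2/(20)) = 0.894427.
(m1-m2)^2 = (-1)^2 = 1.
exp(-1/(4*20)) = exp(-0.0125) = 0.987578.
H^2 = 1 - 0.894427*0.987578 = 0.1167

0.1167


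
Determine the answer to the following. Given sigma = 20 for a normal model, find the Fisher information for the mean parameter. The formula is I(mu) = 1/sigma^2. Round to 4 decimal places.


The Fisher information for the mean of a normal distribution is I(mu) = 1/sigma^2.
sigma = 20, so sigma^2 = 400.
I(mu) = 1/400 = 0.0025

0.0025


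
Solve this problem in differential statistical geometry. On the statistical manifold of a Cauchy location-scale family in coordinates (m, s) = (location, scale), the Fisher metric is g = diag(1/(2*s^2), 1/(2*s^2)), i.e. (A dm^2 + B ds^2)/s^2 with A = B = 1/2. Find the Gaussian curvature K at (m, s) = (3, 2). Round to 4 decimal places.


The metric has the form g = (A dm^2 + B ds^2)/s^2 with A = 1/2, B = 1/2.
Substitute u = sqrt(A/B)*m: g = B*(du^2 + ds^2)/s^2, i.e. B times the
Poincare upper half-plane metric, which has constant Gaussian curvature -1.
Scaling a 2D metric by a constant c divides the Gaussian curvature by c,
so K = -1/B = -1/(1/2) = -2.0000 everywhere (the point (m, s) = (3, 2) is irrelevant:
the curvature is constant).
The requested Gaussian curvature is K = -2.0000.

-2.0000


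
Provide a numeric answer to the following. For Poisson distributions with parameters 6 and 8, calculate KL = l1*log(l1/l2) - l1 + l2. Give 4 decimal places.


KL divergence for Poisson:
KL = l1*log(l1/l2) - l1 + l2.
l1 = 6, l2 = 8.
log(6/8) = -0.287682.
l1*log(l1/l2) = 6 * -0.287682 = -1.726092.
KL = -1.726092 - 6 + 8 = 0.2739

0.2739


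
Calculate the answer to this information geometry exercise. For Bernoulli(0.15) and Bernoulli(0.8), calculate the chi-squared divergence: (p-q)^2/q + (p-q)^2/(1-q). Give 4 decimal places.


Chi-squared divergence between Bernoulli distributions:
chi^2 = (p-q)^2/q + (p-q)^2/(1-q).
p = 0.15, q = 0.8, p-q = -0.65.
(p-q)^2 = 0.4225.
term1 = 0.4225/0.8 = 0.528125.
term2 = 0.4225/0.2 = 2.1125.
chi^2 = 0.528125 + 2.1125 = 2.6406

2.6406


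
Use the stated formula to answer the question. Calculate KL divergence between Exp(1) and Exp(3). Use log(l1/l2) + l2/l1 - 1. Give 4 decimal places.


KL divergence for exponential family:
KL = log(l1/l2) + l2/l1 - 1.
log(1/3) = -1.098612.
3/1 = 3.0.
KL = -1.098612 + 3.0 - 1 = 0.9014

0.9014


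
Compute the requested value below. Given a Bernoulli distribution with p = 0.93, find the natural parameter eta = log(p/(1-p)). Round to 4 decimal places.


Natural parameter for Bernoulli: eta = log(p/(1-p)).
p = 0.93, 1-p = 0.07.
p/(1-p) = 13.285714.
eta = log(13.285714) = 2.5867

2.5867


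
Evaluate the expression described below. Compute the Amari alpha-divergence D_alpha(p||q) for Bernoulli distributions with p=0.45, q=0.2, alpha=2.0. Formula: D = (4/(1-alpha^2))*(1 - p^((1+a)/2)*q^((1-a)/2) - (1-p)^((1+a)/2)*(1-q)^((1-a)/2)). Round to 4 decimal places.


Amari alpha-divergence:
D = (4/(1-alpha^2))*(1 - p^((1+a)/2)*q^((1-a)/2) - (1-p)^((1+a)/2)*(1-q)^((1-a)/2)).
alpha = 2.0, p = 0.45, q = 0.2.
e1 = (1+alpha)/2 = 1.5, e2 = (1-alpha)/2 = -0.5.
t1 = p^e1 * q^e2 = 0.45^1.5 * 0.2^-0.5 = 0.675.
t2 = (1-p)^e1 * (1-q)^e2 = 0.55^1.5 * 0.8^-0.5 = 0.456036.
4/(1-alpha^2) = -1.333333.
D = -1.333333*(1 - 0.675 - 0.456036) = 0.1747

0.1747


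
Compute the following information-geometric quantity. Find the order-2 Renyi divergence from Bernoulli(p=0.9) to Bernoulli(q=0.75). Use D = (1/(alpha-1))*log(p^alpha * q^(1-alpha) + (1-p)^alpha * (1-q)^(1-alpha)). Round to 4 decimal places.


Renyi divergence of order alpha between Bernoulli distributions:
D = (1/(alpha-1))*log(p^alpha * q^(1-alpha) + (1-p)^alpha * (1-q)^(1-alpha)).
alpha = 2, p = 0.9, q = 0.75.
p^alpha * q^(1-alpha) = 0.9^2 * 0.75^-1 = 1.08.
(1-p)^alpha * (1-q)^(1-alpha) = 0.1^2 * 0.25^-1 = 0.04.
sum = 1.08 + 0.04 = 1.12.
D = (1/1)*log(1.12) = 0.1133

0.1133


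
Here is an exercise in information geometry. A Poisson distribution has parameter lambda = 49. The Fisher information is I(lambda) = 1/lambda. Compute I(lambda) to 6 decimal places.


Fisher information for Poisson: I(lambda) = 1/lambda.
lambda = 49.
I(lambda) = 1/49 = 0.020408

0.020408


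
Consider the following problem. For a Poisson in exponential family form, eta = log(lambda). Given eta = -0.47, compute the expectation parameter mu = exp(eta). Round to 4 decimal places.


Expectation parameter for Poisson exponential family:
mu = exp(eta).
eta = -0.47.
mu = exp(-0.47) = 0.6250

0.6250


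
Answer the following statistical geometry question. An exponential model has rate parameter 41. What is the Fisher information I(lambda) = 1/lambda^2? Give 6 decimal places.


Fisher information for exponential: I(lambda) = 1/lambda^2.
lambda = 41, lambda^2 = 1681.
I = 1/1681 = 0.000595

0.000595


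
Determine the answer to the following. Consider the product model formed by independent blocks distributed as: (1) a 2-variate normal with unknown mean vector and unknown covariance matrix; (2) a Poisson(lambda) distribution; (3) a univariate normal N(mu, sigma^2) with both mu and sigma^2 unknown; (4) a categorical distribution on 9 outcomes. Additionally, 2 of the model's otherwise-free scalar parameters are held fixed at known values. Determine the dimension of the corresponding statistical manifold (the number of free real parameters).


The dimension of a statistical manifold equals the number of free
(independent) real parameters of the model. For a product of independent
blocks the parameter counts add.
- 2-variate normal: 2 (mean) + 2*3/2 = 3 (symmetric covariance) = 5.
- Poisson (lambda): 1.
- normal (mu, sigma^2): 2.
- categorical on 9 outcomes (probabilities sum to 1): 9-1 = 8.
Total = 5 + 1 + 2 + 8 = 16.
2 parameter(s) fixed at known values: 16 - 2 = 14.
Dimension = 14

14


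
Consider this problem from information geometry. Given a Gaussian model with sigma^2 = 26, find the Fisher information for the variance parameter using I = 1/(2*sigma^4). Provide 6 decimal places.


Fisher information for variance: I(sigma^2) = 1/(2*sigma^4).
sigma^2 = 26, so sigma^4 = 676.
I = 1/(2*676) = 1/1352 = 0.000740

0.000740


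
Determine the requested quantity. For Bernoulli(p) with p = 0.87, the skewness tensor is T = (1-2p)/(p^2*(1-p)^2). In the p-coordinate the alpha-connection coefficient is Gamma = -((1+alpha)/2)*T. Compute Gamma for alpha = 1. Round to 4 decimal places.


Skewness (Amari-Chentsov) tensor: T = (1-2p)/(p^2*(1-p)^2).
p = 0.87, 1-2p = -0.74, p^2 = 0.7569, (1-p)^2 = 0.0169.
T = -0.74/(0.7569 * 0.0169) = -57.850419.
In the p-coordinate, Gamma^(alpha) = Gamma^(0) - (alpha/2)*T with Gamma^(0) = (1/2)*g'(p) = -T/2,
so Gamma^(alpha) = -((1+alpha)/2)*T.
alpha = 1, -(1+alpha)/2 = -1.0.
Gamma = -1.0 * -57.850419 = 57.8504

57.8504


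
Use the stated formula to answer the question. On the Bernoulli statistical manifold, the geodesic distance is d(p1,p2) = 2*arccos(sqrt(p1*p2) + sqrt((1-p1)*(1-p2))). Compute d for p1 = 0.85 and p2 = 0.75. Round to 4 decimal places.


Geodesic distance on Bernoulli manifold:
d(p1,p2) = 2*arccos(sqrt(p1*p2) + sqrt((1-p1)*(1-p2))).
sqrt(p1*p2) = sqrt(0.85*0.75) = 0.798436.
sqrt((1-p1)*(1-p2)) = sqrt(0.15*0.25) = 0.193649.
arg = 0.798436 + 0.193649 = 0.992085.
d = 2*arccos(0.992085) = 0.2518

0.2518


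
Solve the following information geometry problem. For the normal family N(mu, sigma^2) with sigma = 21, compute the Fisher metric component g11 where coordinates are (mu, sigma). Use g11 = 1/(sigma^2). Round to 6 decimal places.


For the 2-parameter normal family, the Fisher metric has:
  g11 = 1/sigma^2, g22 = 2/sigma^2.
sigma = 21, sigma^2 = 441.
g11 = 0.002268

0.002268


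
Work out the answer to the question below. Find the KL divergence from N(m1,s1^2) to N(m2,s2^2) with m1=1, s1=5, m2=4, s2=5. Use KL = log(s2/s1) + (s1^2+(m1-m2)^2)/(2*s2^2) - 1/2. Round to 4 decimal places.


KL divergence between normal distributions:
KL = log(s2/s1) + (s1^2 + (m1-m2)^2)/(2*s2^2) - 1/2.
log(5/5) = 0.0.
(5^2 + (1-4)^2)/(2*5^2) = (25 + 9)/50 = 0.68.
KL = 0.0 + 0.68 - 0.5 = 0.1800

0.1800


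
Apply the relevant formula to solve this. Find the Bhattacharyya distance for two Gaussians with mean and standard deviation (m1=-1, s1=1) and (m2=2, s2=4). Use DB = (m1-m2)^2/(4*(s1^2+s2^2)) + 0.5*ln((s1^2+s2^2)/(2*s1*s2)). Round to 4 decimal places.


Bhattacharyya distance between two Gaussians:
DB = (m1-m2)^2/(4*(s1^2+s2^2)) + (1/2)*ln((s1^2+s2^2)/(2*s1*s2)).
(m1-m2)^2 = (-3)^2 = 9.
s1^2+s2^2 = 1 + 16 = 17.
term1 = 9/68 = 0.132353.
term2 = 0.5*ln(17/8.0) = 0.376886.
DB = 0.132353 + 0.376886 = 0.5092

0.5092


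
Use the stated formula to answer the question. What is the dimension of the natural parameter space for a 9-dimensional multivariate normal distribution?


Exponential family dimension calculation:
For 9-dim MVN: mean has 9 params, covariance has 9*10/2 = 45 unique entries.
Total dim = 9 + 45 = 54.

54


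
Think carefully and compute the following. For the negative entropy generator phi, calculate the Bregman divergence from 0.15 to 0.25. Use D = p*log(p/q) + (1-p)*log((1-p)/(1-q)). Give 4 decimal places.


Bregman divergence with negative entropy generator:
D = p*log(p/q) + (1-p)*log((1-p)/(1-q)).
p = 0.15, q = 0.25.
p*log(p/q) = 0.15*log(0.15/0.25) = -0.076624.
(1-p)*log((1-p)/(1-q)) = 0.85*log(0.85/0.75) = 0.106389.
D = -0.076624 + 0.106389 = 0.0298

0.0298


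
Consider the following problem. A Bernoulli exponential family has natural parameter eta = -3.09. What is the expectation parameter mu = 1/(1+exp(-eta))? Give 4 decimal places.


Dual coordinate (expectation parameter) for Bernoulli:
mu = 1/(1+exp(-eta)).
eta = -3.09.
exp(-eta) = exp(3.09) = 21.977078.
mu = 1/(1+21.977078) = 0.0435

0.0435


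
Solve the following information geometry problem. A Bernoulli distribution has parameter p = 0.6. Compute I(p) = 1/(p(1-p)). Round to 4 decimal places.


For Bernoulli(p), Fisher information is I(p) = 1/(p*(1-p)).
p = 0.6, 1-p = 0.4.
p*(1-p) = 0.24.
I(p) = 1/0.24 = 4.1667

4.1667


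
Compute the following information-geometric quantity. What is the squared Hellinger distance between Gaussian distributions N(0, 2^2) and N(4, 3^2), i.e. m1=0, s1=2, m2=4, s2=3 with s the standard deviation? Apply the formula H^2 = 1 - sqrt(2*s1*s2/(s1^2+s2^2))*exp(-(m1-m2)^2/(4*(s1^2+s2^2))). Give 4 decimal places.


Squared Hellinger distance for Gaussians:
H^2 = 1 - sqrt(2*s1*s2/(s1^2+s2^2)) * exp(-(m1-m2)^2/(4*(s1^2+s2^2))).
s1^2 = 4, s2^2 = 9, s1^2+s2^2 = 13.
sqrt(2*2*3/(13)) = 0.960769.
(m1-m2)^2 = (-4)^2 = 16.
exp(-16/(4*13)) = exp(-0.307692) = 0.735141.
H^2 = 1 - 0.960769*0.735141 = 0.2937

0.2937


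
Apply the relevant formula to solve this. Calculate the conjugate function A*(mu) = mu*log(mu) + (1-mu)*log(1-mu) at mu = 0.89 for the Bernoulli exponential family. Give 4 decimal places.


Legendre transform for Bernoulli:
A*(mu) = mu*log(mu) + (1-mu)*log(1-mu).
mu = 0.89, 1-mu = 0.11.
mu*log(mu) = 0.89*log(0.89) = -0.103715.
(1-mu)*log(1-mu) = 0.11*log(0.11) = -0.2428.
A* = -0.103715 + -0.2428 = -0.3465

-0.3465


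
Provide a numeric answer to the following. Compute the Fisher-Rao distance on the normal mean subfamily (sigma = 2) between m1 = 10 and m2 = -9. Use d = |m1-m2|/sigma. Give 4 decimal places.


On the fixed-variance normal subfamily, geodesic distance = |m1-m2|/sigma.
|10 - -9| = 19.
sigma = 2.
d = 19/2 = 9.5000

9.5000


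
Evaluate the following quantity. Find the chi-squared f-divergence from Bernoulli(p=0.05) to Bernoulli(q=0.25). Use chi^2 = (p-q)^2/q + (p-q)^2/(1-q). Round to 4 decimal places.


Chi-squared divergence between Bernoulli distributions:
chi^2 = (p-q)^2/q + (p-q)^2/(1-q).
p = 0.05, q = 0.25, p-q = -0.2.
(p-q)^2 = 0.04.
term1 = 0.04/0.25 = 0.16.
term2 = 0.04/0.75 = 0.053333.
chi^2 = 0.16 + 0.053333 = 0.2133

0.2133


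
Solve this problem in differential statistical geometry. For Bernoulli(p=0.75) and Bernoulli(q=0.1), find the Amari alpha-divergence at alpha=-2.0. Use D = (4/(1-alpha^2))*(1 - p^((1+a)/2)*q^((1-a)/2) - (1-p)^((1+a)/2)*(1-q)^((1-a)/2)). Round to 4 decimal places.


Amari alpha-divergence:
D = (4/(1-alpha^2))*(1 - p^((1+a)/2)*q^((1-a)/2) - (1-p)^((1+a)/2)*(1-q)^((1-a)/2)).
alpha = -2.0, p = 0.75, q = 0.1.
e1 = (1+alpha)/2 = -0.5, e2 = (1-alpha)/2 = 1.5.
t1 = p^e1 * q^e2 = 0.75^-0.5 * 0.1^1.5 = 0.036515.
t2 = (1-p)^e1 * (1-q)^e2 = 0.25^-0.5 * 0.9^1.5 = 1.70763.
4/(1-alpha^2) = -1.333333.
D = -1.333333*(1 - 0.036515 - 1.70763) = 0.9922

0.9922


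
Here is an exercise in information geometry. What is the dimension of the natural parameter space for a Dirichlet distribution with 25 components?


Exponential family dimension calculation:
Dirichlet with 25 components has 25 natural parameters.

25


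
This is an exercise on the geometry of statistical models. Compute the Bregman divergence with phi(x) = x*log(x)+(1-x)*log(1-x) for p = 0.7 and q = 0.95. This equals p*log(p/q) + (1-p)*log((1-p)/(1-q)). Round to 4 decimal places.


Bregman divergence with negative entropy generator:
D = p*log(p/q) + (1-p)*log((1-p)/(1-q)).
p = 0.7, q = 0.95.
p*log(p/q) = 0.7*log(0.7/0.95) = -0.213767.
(1-p)*log((1-p)/(1-q)) = 0.3*log(0.3/0.05) = 0.537528.
D = -0.213767 + 0.537528 = 0.3238

0.3238


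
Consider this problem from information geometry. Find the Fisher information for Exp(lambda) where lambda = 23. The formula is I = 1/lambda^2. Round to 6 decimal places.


Fisher information for exponential: I(lambda) = 1/lambda^2.
lambda = 23, lambda^2 = 529.
I = 1/529 = 0.001890

0.001890


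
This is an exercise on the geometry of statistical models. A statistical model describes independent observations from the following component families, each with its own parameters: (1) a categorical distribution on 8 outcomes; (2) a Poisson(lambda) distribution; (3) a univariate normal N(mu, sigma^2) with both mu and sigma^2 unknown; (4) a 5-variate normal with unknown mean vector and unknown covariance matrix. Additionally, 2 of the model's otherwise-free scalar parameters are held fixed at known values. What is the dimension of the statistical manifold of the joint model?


The dimension of a statistical manifold equals the number of free
(independent) real parameters of the model. For a product of independent
blocks the parameter counts add.
- categorical on 8 outcomes (probabilities sum to 1): 8-1 = 7.
- Poisson (lambda): 1.
- normal (mu, sigma^2): 2.
- 5-variate normal: 5 (mean) + 5*6/2 = 15 (symmetric covariance) = 20.
Total = 7 + 1 + 2 + 20 = 30.
2 parameter(s) fixed at known values: 30 - 2 = 28.
Dimension = 28

28


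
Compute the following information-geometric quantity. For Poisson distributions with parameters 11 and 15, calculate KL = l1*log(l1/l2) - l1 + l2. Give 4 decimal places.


KL divergence for Poisson:
KL = l1*log(l1/l2) - l1 + l2.
l1 = 11, l2 = 15.
log(11/15) = -0.310155.
l1*log(l1/l2) = 11 * -0.310155 = -3.411704.
KL = -3.411704 - 11 + 15 = 0.5883

0.5883


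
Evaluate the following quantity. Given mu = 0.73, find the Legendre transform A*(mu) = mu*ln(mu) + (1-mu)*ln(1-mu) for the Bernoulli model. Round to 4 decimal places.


Legendre transform for Bernoulli:
A*(mu) = mu*log(mu) + (1-mu)*log(1-mu).
mu = 0.73, 1-mu = 0.27.
mu*log(mu) = 0.73*log(0.73) = -0.229739.
(1-mu)*log(1-mu) = 0.27*log(0.27) = -0.35352.
A* = -0.229739 + -0.35352 = -0.5833

-0.5833


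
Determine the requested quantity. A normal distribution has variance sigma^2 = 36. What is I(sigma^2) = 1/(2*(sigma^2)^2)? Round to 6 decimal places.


Fisher information for variance: I(sigma^2) = 1/(2*sigma^4).
sigma^2 = 36, so sigma^4 = 1296.
I = 1/(2*1296) = 1/2592 = 0.000386

0.000386


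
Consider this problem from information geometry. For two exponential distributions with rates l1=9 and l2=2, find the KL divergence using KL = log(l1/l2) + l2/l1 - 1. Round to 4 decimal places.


KL divergence for exponential family:
KL = log(l1/l2) + l2/l1 - 1.
log(9/2) = 1.504077.
2/9 = 0.222222.
KL = 1.504077 + 0.222222 - 1 = 0.7263

0.7263


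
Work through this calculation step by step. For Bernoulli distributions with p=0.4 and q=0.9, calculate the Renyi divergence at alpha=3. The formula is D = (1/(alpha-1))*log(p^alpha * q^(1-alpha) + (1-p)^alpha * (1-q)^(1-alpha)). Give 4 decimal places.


Renyi divergence of order alpha between Bernoulli distributions:
D = (1/(alpha-1))*log(p^alpha * q^(1-alpha) + (1-p)^alpha * (1-q)^(1-alpha)).
alpha = 3, p = 0.4, q = 0.9.
p^alpha * q^(1-alpha) = 0.4^3 * 0.9^-2 = 0.079012.
(1-p)^alpha * (1-q)^(1-alpha) = 0.6^3 * 0.1^-2 = 21.6.
sum = 0.079012 + 21.6 = 21.679012.
D = (1/2)*log(21.679012) = 1.5382

1.5382


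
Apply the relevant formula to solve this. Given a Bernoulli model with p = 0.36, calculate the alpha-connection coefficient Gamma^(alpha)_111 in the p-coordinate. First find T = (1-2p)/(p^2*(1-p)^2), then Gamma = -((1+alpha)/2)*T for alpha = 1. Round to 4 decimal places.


Skewness (Amari-Chentsov) tensor: T = (1-2p)/(p^2*(1-p)^2).
p = 0.36, 1-2p = 0.28, p^2 = 0.1296, (1-p)^2 = 0.4096.
T = 0.28/(0.1296 * 0.4096) = 5.274643.
In the p-coordinate, Gamma^(alpha) = Gamma^(0) - (alpha/2)*T with Gamma^(0) = (1/2)*g'(p) = -T/2,
so Gamma^(alpha) = -((1+alpha)/2)*T.
alpha = 1, -(1+alpha)/2 = -1.0.
Gamma = -1.0 * 5.274643 = -5.2746

-5.2746


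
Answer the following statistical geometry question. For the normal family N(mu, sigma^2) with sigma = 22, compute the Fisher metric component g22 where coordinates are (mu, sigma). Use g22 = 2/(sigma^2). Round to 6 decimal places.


For the 2-parameter normal family, the Fisher metric has:
  g11 = 1/sigma^2, g22 = 2/sigma^2.
sigma = 22, sigma^2 = 484.
g22 = 0.004132

0.004132


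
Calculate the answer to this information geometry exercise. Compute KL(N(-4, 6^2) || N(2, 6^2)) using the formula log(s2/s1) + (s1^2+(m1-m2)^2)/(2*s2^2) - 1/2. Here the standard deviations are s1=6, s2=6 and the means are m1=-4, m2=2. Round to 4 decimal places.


KL divergence between normal distributions:
KL = log(s2/s1) + (s1^2 + (m1-m2)^2)/(2*s2^2) - 1/2.
log(6/6) = 0.0.
(6^2 + (-4-2)^2)/(2*6^2) = (36 + 36)/72 = 1.0.
KL = 0.0 + 1.0 - 0.5 = 0.5000

0.5000


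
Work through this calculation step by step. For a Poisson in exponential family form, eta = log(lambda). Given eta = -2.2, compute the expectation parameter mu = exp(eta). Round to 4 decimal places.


Expectation parameter for Poisson exponential family:
mu = exp(eta).
eta = -2.2.
mu = exp(-2.2) = 0.1108

0.1108


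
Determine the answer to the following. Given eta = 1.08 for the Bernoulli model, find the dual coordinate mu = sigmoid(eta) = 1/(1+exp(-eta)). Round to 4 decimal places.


Dual coordinate (expectation parameter) for Bernoulli:
mu = 1/(1+exp(-eta)).
eta = 1.08.
exp(-eta) = exp(-1.08) = 0.339596.
mu = 1/(1+0.339596) = 0.7465

0.7465


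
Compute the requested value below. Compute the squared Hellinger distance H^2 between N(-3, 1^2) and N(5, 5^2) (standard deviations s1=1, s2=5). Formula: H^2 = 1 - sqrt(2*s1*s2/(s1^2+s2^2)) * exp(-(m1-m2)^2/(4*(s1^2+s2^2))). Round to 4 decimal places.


Squared Hellinger distance for Gaussians:
H^2 = 1 - sqrt(2*s1*s2/(s1^2+s2^2)) * exp(-(m1-m2)^2/(4*(s1^2+s2^2))).
s1^2 = 1, s2^2 = 25, s1^2+s2^2 = 26.
sqrt(2*1*5/(26)) = 0.620174.
(m1-m2)^2 = (-8)^2 = 64.
exp(-64/(4*26)) = exp(-0.615385) = 0.540433.
H^2 = 1 - 0.620174*0.540433 = 0.6648

0.6648


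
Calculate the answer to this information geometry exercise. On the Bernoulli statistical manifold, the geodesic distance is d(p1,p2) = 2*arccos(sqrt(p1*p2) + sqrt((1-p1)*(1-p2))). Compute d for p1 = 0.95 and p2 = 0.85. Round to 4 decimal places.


Geodesic distance on Bernoulli manifold:
d(p1,p2) = 2*arccos(sqrt(p1*p2) + sqrt((1-p1)*(1-p2))).
sqrt(p1*p2) = sqrt(0.95*0.85) = 0.89861.
sqrt((1-p1)*(1-p2)) = sqrt(0.05*0.15) = 0.086603.
arg = 0.89861 + 0.086603 = 0.985213.
d = 2*arccos(0.985213) = 0.3444

0.3444


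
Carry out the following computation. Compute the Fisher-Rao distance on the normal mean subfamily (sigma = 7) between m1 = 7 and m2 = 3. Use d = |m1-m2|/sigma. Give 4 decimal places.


On the fixed-variance normal subfamily, geodesic distance = |m1-m2|/sigma.
|7 - 3| = 4.
sigma = 7.
d = 4/7 = 0.5714

0.5714


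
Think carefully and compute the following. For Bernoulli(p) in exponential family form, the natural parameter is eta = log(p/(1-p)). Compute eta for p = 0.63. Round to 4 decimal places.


Natural parameter for Bernoulli: eta = log(p/(1-p)).
p = 0.63, 1-p = 0.37.
p/(1-p) = 1.702703.
eta = log(1.702703) = 0.5322

0.5322


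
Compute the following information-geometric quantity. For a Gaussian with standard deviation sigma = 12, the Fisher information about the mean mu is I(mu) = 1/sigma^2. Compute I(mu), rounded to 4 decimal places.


The Fisher information for the mean of a normal distribution is I(mu) = 1/sigma^2.
sigma = 12, so sigma^2 = 144.
I(mu) = 1/144 = 0.0069

0.0069


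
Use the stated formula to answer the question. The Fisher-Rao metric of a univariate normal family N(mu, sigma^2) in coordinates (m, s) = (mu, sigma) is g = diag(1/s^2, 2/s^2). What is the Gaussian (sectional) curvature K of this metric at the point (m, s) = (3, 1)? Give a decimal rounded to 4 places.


The metric has the form g = (A dm^2 + B ds^2)/s^2 with A = 1, B = 2.
Substitute u = sqrt(A/B)*m: g = B*(du^2 + ds^2)/s^2, i.e. B times the
Poincare upper half-plane metric, which has constant Gaussian curvature -1.
Scaling a 2D metric by a constant c divides the Gaussian curvature by c,
so K = -1/B = -1/(2) = -0.5000 everywhere (the point (m, s) = (3, 1) is irrelevant:
the curvature is constant).
The requested Gaussian curvature is K = -0.5000.

-0.5000


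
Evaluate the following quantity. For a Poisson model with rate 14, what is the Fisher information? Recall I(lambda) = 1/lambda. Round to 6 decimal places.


Fisher information for Poisson: I(lambda) = 1/lambda.
lambda = 14.
I(lambda) = 1/14 = 0.071429

0.071429


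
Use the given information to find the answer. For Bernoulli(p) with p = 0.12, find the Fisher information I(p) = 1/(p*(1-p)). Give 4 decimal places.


For Bernoulli(p), Fisher information is I(p) = 1/(p*(1-p)).
p = 0.12, 1-p = 0.88.
p*(1-p) = 0.1056.
I(p) = 1/0.1056 = 9.4697

9.4697


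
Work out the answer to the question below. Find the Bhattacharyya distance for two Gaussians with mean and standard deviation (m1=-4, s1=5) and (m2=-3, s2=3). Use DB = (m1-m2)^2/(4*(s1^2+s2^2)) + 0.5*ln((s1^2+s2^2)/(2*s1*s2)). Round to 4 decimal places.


Bhattacharyya distance between two Gaussians:
DB = (m1-m2)^2/(4*(s1^2+s2^2)) + (1/2)*ln((s1^2+s2^2)/(2*s1*s2)).
(m1-m2)^2 = (-1)^2 = 1.
s1^2+s2^2 = 25 + 9 = 34.
term1 = 1/136 = 0.007353.
term2 = 0.5*ln(34/30.0) = 0.062582.
DB = 0.007353 + 0.062582 = 0.0699

0.0699


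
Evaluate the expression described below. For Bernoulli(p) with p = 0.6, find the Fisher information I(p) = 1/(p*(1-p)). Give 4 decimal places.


For Bernoulli(p), Fisher information is I(p) = 1/(p*(1-p)).
p = 0.6, 1-p = 0.4.
p*(1-p) = 0.24.
I(p) = 1/0.24 = 4.1667

4.1667


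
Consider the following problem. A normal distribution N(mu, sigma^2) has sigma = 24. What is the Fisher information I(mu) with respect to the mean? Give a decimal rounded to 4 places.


The Fisher information for the mean of a normal distribution is I(mu) = 1/sigma^2.
sigma = 24, so sigma^2 = 576.
I(mu) = 1/576 = 0.0017

0.0017


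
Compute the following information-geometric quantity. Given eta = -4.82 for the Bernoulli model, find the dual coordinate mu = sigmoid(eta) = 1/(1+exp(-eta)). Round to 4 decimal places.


Dual coordinate (expectation parameter) for Bernoulli:
mu = 1/(1+exp(-eta)).
eta = -4.82.
exp(-eta) = exp(4.82) = 123.965091.
mu = 1/(1+123.965091) = 0.0080

0.0080


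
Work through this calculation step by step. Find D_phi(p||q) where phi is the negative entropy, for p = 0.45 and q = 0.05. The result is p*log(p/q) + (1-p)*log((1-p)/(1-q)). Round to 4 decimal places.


Bregman divergence with negative entropy generator:
D = p*log(p/q) + (1-p)*log((1-p)/(1-q)).
p = 0.45, q = 0.05.
p*log(p/q) = 0.45*log(0.45/0.05) = 0.988751.
(1-p)*log((1-p)/(1-q)) = 0.55*log(0.55/0.95) = -0.300599.
D = 0.988751 + -0.300599 = 0.6882

0.6882


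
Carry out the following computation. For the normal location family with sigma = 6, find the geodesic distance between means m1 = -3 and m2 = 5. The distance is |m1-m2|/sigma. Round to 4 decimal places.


On the fixed-variance normal subfamily, geodesic distance = |m1-m2|/sigma.
|-3 - 5| = 8.
sigma = 6.
d = 8/6 = 1.3333

1.3333


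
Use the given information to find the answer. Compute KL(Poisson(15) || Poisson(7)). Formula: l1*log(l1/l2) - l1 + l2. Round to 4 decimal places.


KL divergence for Poisson:
KL = l1*log(l1/l2) - l1 + l2.
l1 = 15, l2 = 7.
log(15/7) = 0.76214.
l1*log(l1/l2) = 15 * 0.76214 = 11.432101.
KL = 11.432101 - 15 + 7 = 3.4321

3.4321


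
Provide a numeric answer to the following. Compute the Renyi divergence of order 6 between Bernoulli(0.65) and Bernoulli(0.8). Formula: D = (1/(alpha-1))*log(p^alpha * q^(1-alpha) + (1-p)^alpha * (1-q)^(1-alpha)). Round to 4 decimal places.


Renyi divergence of order alpha between Bernoulli distributions:
D = (1/(alpha-1))*log(p^alpha * q^(1-alpha) + (1-p)^alpha * (1-q)^(1-alpha)).
alpha = 6, p = 0.65, q = 0.8.
p^alpha * q^(1-alpha) = 0.65^6 * 0.8^-5 = 0.23016.
(1-p)^alpha * (1-q)^(1-alpha) = 0.35^6 * 0.2^-5 = 5.74458.
sum = 0.23016 + 5.74458 = 5.97474.
D = (1/5)*log(5.97474) = 0.3575

0.3575
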